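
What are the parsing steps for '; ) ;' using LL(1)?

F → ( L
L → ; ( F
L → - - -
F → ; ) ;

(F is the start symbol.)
LL(1) parsing maintains a stack (initially the start symbol over $) and the input. At each step: if the stack top is a terminal, match it against the current input token; if it is a non-terminal N, replace it with the RHS of M[N, lookahead] (the unique production whose predict set contains the lookahead).

Stack is shown with the top on the left.

Stack    Input    Action
------------------------
F $      ; ) ; $  output F → ; ) ;
; ) ; $  ; ) ; $  match ';'
) ; $    ) ; $    match ')'
; $      ; $      match ';'
$        $        accept

The string is accepted.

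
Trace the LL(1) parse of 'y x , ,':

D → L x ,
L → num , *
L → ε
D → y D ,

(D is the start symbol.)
LL(1) parsing maintains a stack (initially the start symbol over $) and the input. At each step: if the stack top is a terminal, match it against the current input token; if it is a non-terminal N, replace it with the RHS of M[N, lookahead] (the unique production whose predict set contains the lookahead).

Stack is shown with the top on the left.

Stack      Input      Action
----------------------------
D $        y x , , $  output D → y D ,
y D , $    y x , , $  match 'y'
D , $      x , , $    output D → L x ,
L x , , $  x , , $    output L → ε
x , , $    x , , $    match 'x'
, , $      , , $      match ','
, $        , $        match ','
$          $          accept

The string is accepted.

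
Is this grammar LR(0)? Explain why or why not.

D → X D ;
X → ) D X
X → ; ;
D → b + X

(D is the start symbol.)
A grammar is LR(0) if no state in the canonical LR(0) collection has:
  - both a shift item (dot before a terminal) and a complete item (shift-reduce conflict), or
  - two or more complete items (reduce-reduce conflict; the accept item [D' → D .] counts as a complete item here).

Augment with D' → D and build the canonical LR(0) collection (I0 = CLOSURE({[D' → . D]}), then GOTO on every symbol after a dot until no new states appear). It has 13 states:
  I0: { [D → . X D ;], [D → . b + X], [D' → . D], [X → . ) D X], [X → . ; ;] }  — shift
  I1: { [D → . X D ;], [D → . b + X], [X → ) . D X], [X → . ) D X], [X → . ; ;] }  — shift
  I2: { [X → ; . ;] }  — shift
  I3: { [D' → D .] }  — accept
  I4: { [D → . X D ;], [D → . b + X], [D → X . D ;], [X → . ) D X], [X → . ; ;] }  — shift
  I5: { [D → b . + X] }  — shift
  I6: { [D → b + . X], [X → . ) D X], [X → . ; ;] }  — shift
  I7: { [D → b + X .] }  — reduce
  I8: { [D → X D . ;] }  — shift
  I9: { [D → X D ; .] }  — reduce
  I10: { [X → ; ; .] }  — reduce
  I11: { [X → ) D . X], [X → . ) D X], [X → . ; ;] }  — shift
  I12: { [X → ) D X .] }  — reduce

Every state is either a pure shift/goto state or contains exactly one complete item and nothing to shift — no conflicts. The grammar is LR(0).

Answer: Yes, the grammar is LR(0)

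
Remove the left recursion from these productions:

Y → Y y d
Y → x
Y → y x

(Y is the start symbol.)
Y → x Y'
Y → y x Y'
Y' → y d Y'
Y' → ε

Y is directly left-recursive. The standard transformation for
  A → A α₁ | ... | A α_m | β₁ | ... | β_n
is
  A  → β₁ A' | ... | β_n A'
  A' → α₁ A' | ... | α_m A' | ε

Y → x becomes Y → x Y'
Y → y x becomes Y → y x Y'
Y → Y y d becomes Y' → y d Y'
Add Y' → ε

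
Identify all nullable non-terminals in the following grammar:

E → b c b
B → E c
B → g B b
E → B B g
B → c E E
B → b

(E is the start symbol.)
There are no ε-productions, so no non-terminal can derive ε.
No non-terminals are nullable.

Answer: None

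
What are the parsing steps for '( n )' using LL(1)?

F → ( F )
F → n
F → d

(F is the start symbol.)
Stack is shown with the top on the left.

Stack    Input    Action
------------------------
F $      ( n ) $  output F → ( F )
( F ) $  ( n ) $  match '('
F ) $    n ) $    output F → n
n ) $    n ) $    match 'n'
) $      ) $      match ')'
$        $        accept

The string is accepted.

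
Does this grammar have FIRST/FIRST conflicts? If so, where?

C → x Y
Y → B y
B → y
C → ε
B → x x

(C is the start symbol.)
Productions for C:
  C → x Y: FIRST = { 'x' }
  C → ε: FIRST = { ε }
Productions for B:
  B → y: FIRST = { 'y' }
  B → x x: FIRST = { 'x' }
Y has only one production, so no FIRST/FIRST conflict is possible there.

All alternatives of each non-terminal have pairwise disjoint FIRST sets.

Answer: No FIRST/FIRST conflicts.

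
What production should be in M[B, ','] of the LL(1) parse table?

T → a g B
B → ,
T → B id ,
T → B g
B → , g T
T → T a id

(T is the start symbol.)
B → ,, B → , g T

To find M[B, ','], we find productions for B where ',' is in the predict set (PREDICT(N → α) = (FIRST(α) \ {ε}) ∪ (FOLLOW(N) if α ⇒* ε)).

B → ,: PREDICT = { ',' }
  ',' is in predict set, so this production goes in M[B, ',']
B → , g T: PREDICT = { ',' }
  ',' is in predict set, so this production goes in M[B, ',']

M[B, ','] = B → ,, B → , g T  (a multiply-defined cell — the grammar is not LL(1))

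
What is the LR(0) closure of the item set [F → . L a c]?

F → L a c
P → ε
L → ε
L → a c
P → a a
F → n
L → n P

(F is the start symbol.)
To compute CLOSURE, for each item [A → α.Bβ] where B is a non-terminal, add [B → .γ] for all productions B → γ; repeat for the newly added items until nothing changes.

Start with: [F → . L a c]
  [F → . L a c] has the dot before L: add [L → .], [L → . a c], [L → . n P]
No further items can be added.

CLOSURE = { [F → . L a c], [L → . a c], [L → . n P], [L → .] }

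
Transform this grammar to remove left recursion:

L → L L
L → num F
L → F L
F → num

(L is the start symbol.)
L is directly left-recursive. The standard transformation for
  A → A α₁ | ... | A α_m | β₁ | ... | β_n
is
  A  → β₁ A' | ... | β_n A'
  A' → α₁ A' | ... | α_m A' | ε

L → num F becomes L → num F L'
L → F L becomes L → F L L'
L → L L becomes L' → L L'
Add L' → ε

Productions for other non-terminals are unchanged:
  F → num

Resulting grammar:
L → num F L'
L → F L L'
L' → L L'
L' → ε
F → num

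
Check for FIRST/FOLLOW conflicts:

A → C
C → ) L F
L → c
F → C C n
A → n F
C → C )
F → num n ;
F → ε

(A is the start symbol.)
A FIRST/FOLLOW conflict occurs when a non-terminal N has a nullable alternative N → β (β ⇒* ε) and another alternative N → α with FIRST(α) ∩ FOLLOW(N) ≠ ∅: on such a lookahead the parser cannot decide between expanding α and letting N vanish via β.

Nullable non-terminals: F.
FIRST sets used below: FIRST(C) = { ')' }

F: nullable alternative(s) F → ε; FOLLOW(F) = { $, ')', 'n' }
  F → C C n: FIRST \ {ε} = { ')' } — overlaps FOLLOW(F) on { ')' }: CONFLICT
  F → num n ;: FIRST \ {ε} = { 'num' } — disjoint from FOLLOW(F)
  F → ε: FIRST \ {ε} = { } — this is the only nullable alternative, skip

A, C, L have no nullable alternative, so no FIRST/FOLLOW check is needed there.

So the grammar has 1 FIRST/FOLLOW conflict (marked CONFLICT above).

Answer: Yes. F → C C n with FOLLOW(F) on { ')' }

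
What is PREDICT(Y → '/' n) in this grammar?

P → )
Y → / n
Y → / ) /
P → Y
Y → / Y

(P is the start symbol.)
{ '/' }

PREDICT(Y → '/' n) = (FIRST(RHS) \ {ε}) ∪ (FOLLOW(Y) if ε ∈ FIRST(RHS), i.e. RHS ⇒* ε)
FIRST('/' n) = { '/' }
ε ∉ FIRST('/' n), so FOLLOW(Y) is not added.
PREDICT(Y → '/' n) = { '/' }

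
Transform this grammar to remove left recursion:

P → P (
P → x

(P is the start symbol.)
P is directly left-recursive. The standard transformation for
  A → A α₁ | ... | A α_m | β₁ | ... | β_n
is
  A  → β₁ A' | ... | β_n A'
  A' → α₁ A' | ... | α_m A' | ε

P → x becomes P → x P'
P → P ( becomes P' → ( P'
Add P' → ε

Resulting grammar:
P → x P'
P' → ( P'
P' → ε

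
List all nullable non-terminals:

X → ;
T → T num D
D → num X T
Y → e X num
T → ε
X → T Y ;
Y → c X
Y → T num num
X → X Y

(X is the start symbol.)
A non-terminal is nullable if it can derive ε (the empty string): either it has an ε-production, or it has a production whose right-hand side consists entirely of nullable non-terminals.

ε-productions: T → ε
So T is immediately nullable.
No further non-terminal can be added: every production for the remaining non-terminals contains a terminal or a non-nullable non-terminal.
Nullable = { 'T' }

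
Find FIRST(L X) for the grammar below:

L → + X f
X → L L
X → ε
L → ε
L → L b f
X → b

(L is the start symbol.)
{ '+', 'b', ε }

FIRST sets of the non-terminals involved (from the grammar, by fixed-point iteration):
  FIRST(L) = { '+', 'b', ε }
  FIRST(X) = { '+', 'b', ε }

To compute FIRST(L X), process the symbols left to right:
Symbol L is a non-terminal. Add FIRST(L) \ {ε} = { '+', 'b' }
L is nullable (ε ∈ FIRST(L)), continue to the next symbol.
Symbol X is a non-terminal. Add FIRST(X) \ {ε} = { '+', 'b' }
X is nullable (ε ∈ FIRST(X)), continue to the next symbol.
All symbols are nullable, so ε is in the result.
FIRST(L X) = { '+', 'b', ε }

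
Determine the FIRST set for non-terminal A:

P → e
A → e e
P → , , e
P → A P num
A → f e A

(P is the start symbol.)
From A → e e:
  - e is a terminal: add 'e' and stop
From A → f e A:
  - f is a terminal: add 'f' and stop

Collecting: FIRST(A) = { 'e', 'f' }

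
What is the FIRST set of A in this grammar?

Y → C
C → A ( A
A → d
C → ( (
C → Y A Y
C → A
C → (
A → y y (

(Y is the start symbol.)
To compute FIRST(A), examine every production with A on the left-hand side, reading each right-hand side left to right until a non-nullable symbol is reached.

From A → d:
  - d is a terminal: add 'd' and stop
From A → y y (:
  - y is a terminal: add 'y' and stop

Collecting: FIRST(A) = { 'd', 'y' }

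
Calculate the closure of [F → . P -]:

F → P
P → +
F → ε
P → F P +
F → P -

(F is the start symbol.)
{ [F → . P -], [F → . P], [F → .], [P → . +], [P → . F P +] }

To compute CLOSURE, for each item [A → α.Bβ] where B is a non-terminal, add [B → .γ] for all productions B → γ; repeat for the newly added items until nothing changes.

Start with: [F → . P -]
  [F → . P -] has the dot before P: add [P → . +], [P → . F P +]
  [P → . F P +] has the dot before F: add [F → . P], [F → .]
No further items can be added.

CLOSURE = { [F → . P -], [F → . P], [F → .], [P → . +], [P → . F P +] }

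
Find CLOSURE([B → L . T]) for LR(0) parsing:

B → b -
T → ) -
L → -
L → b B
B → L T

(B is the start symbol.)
To compute CLOSURE, for each item [A → α.Bβ] where B is a non-terminal, add [B → .γ] for all productions B → γ; repeat for the newly added items until nothing changes.

Start with: [B → L . T]
  [B → L . T] has the dot before T: add [T → . ) -]
No further items can be added.

CLOSURE = { [B → L . T], [T → . ) -] }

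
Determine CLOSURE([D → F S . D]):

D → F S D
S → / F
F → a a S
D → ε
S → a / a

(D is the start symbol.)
Start with: [D → F S . D]
  [D → F S . D] has the dot before D: add [D → . F S D], [D → .]
  [D → . F S D] has the dot before F: add [F → . a a S]
No further items can be added.

CLOSURE = { [D → . F S D], [D → .], [D → F S . D], [F → . a a S] }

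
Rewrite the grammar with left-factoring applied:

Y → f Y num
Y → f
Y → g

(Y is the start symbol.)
Y → f Y'
Y' → Y num
Y' → ε
Y → g

Left-factoring transforms A → αβ₁ | αβ₂ into A → αA' and A' → β₁ | β₂
(α is the longest common prefix among the alternatives). Repeat until
no nonterminal has two alternatives with a common prefix.

Round 1: Y has alternatives sharing prefix 'f'. Introduce Y': Y → f Y'
  Add: Y' → Y num
  Add: Y' → ε

No remaining common prefixes — done.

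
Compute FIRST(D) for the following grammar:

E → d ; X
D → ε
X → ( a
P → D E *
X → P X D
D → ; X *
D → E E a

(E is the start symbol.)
To compute FIRST(D), examine every production with D on the left-hand side, reading each right-hand side left to right until a non-nullable symbol is reached.

FIRST sets of the other non-terminals involved (by the same procedure, iterated to a fixed point):
  FIRST(E) = { 'd' }

From D → ε:
  - ε-production, so ε ∈ FIRST(D)
From D → ; X *:
  - ';' is a terminal: add ';' and stop
From D → E E a:
  - E is a non-terminal: add FIRST(E) \ {ε} = { 'd' }
    E is not nullable, so stop

Collecting: FIRST(D) = { ';', 'd', ε }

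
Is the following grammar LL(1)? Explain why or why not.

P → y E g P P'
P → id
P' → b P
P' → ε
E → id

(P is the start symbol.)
A grammar is LL(1) if for each non-terminal N with multiple productions, the predict sets of those productions are pairwise disjoint, where PREDICT(N → α) = (FIRST(α) \ {ε}) ∪ (FOLLOW(N) if α ⇒* ε).

Relevant sets:
  FOLLOW(P') = { $, 'b' }

For P:
  PREDICT(P → y E g P P') = { 'y' }
  PREDICT(P → id) = { 'id' }
For P':
  PREDICT(P' → b P) = { 'b' }
  PREDICT(P' → ε) = { $, 'b' }
E has a single production, so nothing to check there.

Conflict found: Predict set conflict for P': { 'b' }
The grammar is NOT LL(1).

Answer: No. Predict set conflict for P': { 'b' }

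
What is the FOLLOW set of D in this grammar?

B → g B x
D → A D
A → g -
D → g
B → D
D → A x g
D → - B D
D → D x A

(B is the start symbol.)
{ $, '-', 'g', 'x' }

To compute FOLLOW(D), find every occurrence of D on a right-hand side N → α D β: add FIRST(β) \ {ε}, and if β is empty or nullable also add FOLLOW(N). Iterate to a fixed point.

In D → A D: D is at the end; this adds FOLLOW(D) to itself — nothing new
In B → D: D is at the end, add FOLLOW(B)
In D → - B D: D is at the end; this adds FOLLOW(D) to itself — nothing new
In D → D x A: D is followed by x A, add FIRST(x A) \ {ε} = { 'x' }

The FOLLOW sets referred to above (computed the same way, to a fixed point):
  FOLLOW(B) = { $, '-', 'g', 'x' }

Taking the union: FOLLOW(D) = { $, '-', 'g', 'x' }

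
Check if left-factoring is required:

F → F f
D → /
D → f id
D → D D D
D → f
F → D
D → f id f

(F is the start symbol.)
Left-factoring is needed when two productions for the same non-terminal
share a common prefix on the right-hand side.

Productions for F:
  F → F f
  F → D
Productions for D:
  D → /
  D → f id
  D → D D D
  D → f
  D → f id f

Found common prefix 'f' in productions for D

Answer: Yes, D has productions with common prefix 'f'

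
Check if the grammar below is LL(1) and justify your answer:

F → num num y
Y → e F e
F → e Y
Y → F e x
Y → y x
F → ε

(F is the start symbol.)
No. Predict set conflict for F: { 'e' }

Relevant sets:
  FIRST(F) = { 'e', 'num', ε }
  FOLLOW(F) = { $, 'e' }

For F:
  PREDICT(F → num num y) = { 'num' }
  PREDICT(F → e Y) = { 'e' }
  PREDICT(F → ε) = { $, 'e' }
For Y:
  PREDICT(Y → e F e) = { 'e' }
  PREDICT(Y → F e x) = { 'e', 'num' }
  PREDICT(Y → y x) = { 'y' }

Conflict found: Predict set conflict for F: { 'e' }
The grammar is NOT LL(1).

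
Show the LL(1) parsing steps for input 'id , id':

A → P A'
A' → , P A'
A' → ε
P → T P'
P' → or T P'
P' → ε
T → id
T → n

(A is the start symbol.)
LL(1) parsing maintains a stack (initially the start symbol over $) and the input. At each step: if the stack top is a terminal, match it against the current input token; if it is a non-terminal N, replace it with the RHS of M[N, lookahead] (the unique production whose predict set contains the lookahead).

Stack is shown with the top on the left.

Stack       Input      Action
-----------------------------
A $         id , id $  output A → P A'
P A' $      id , id $  output P → T P'
T P' A' $   id , id $  output T → id
id P' A' $  id , id $  match 'id'
P' A' $     , id $     output P' → ε
A' $        , id $     output A' → , P A'
, P A' $    , id $     match ','
P A' $      id $       output P → T P'
T P' A' $   id $       output T → id
id P' A' $  id $       match 'id'
P' A' $     $          output P' → ε
A' $        $          output A' → ε
$           $          accept

The string is accepted.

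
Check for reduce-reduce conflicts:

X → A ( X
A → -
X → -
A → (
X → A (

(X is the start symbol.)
A reduce-reduce conflict occurs when an LR(0) state has two complete items [A → α .] and [B → β .] — both call for a reduction, and with no lookahead the parser cannot choose between them.

Augment with X' → X and build the canonical LR(0) collection (I0 = CLOSURE({[X' → . X]}), then GOTO on every symbol after a dot until no new states appear). It has 7 states:
  I0: { [A → . (], [A → . -], [X → . -], [X → . A ( X], [X → . A (], [X' → . X] }  — shift
  I1: { [A → ( .] }  — reduce
  I2: { [A → - .], [X → - .] }  — 2 reduces
  I3: { [X → A . ( X], [X → A . (] }  — shift
  I4: { [X' → X .] }  — accept
  I5: { [A → . (], [A → . -], [X → . -], [X → . A ( X], [X → . A (], [X → A ( . X], [X → A ( .] }  — shift, reduce
  I6: { [X → A ( X .] }  — reduce

I2 contains complete items [A → - .], [X → - .] — reduce-reduce conflict.

Answer: Yes — I2: [A → - .] vs [X → - .]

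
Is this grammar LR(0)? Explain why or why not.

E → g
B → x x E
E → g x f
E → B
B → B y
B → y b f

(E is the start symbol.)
No. Shift-reduce conflict between [E → B .] and [B → B . y]

Augment with E' → E and build the canonical LR(0) collection (I0 = CLOSURE({[E' → . E]}), then GOTO on every symbol after a dot until no new states appear). It has 13 states:
  I0: { [B → . B y], [B → . x x E], [B → . y b f], [E → . B], [E → . g x f], [E → . g], [E' → . E] }  — shift
  I1: { [B → B . y], [E → B .] }  — shift, reduce
  I2: { [E' → E .] }  — accept
  I3: { [E → g . x f], [E → g .] }  — shift, reduce
  I4: { [B → x . x E] }  — shift
  I5: { [B → y . b f] }  — shift
  I6: { [B → y b . f] }  — shift
  I7: { [B → y b f .] }  — reduce
  I8: { [B → . B y], [B → . x x E], [B → . y b f], [B → x x . E], [E → . B], [E → . g x f], [E → . g] }  — shift
  I9: { [B → x x E .] }  — reduce
  I10: { [E → g x . f] }  — shift
  I11: { [E → g x f .] }  — reduce
  I12: { [B → B y .] }  — reduce

Conflict in state I1:
  Shift-reduce conflict between [E → B .] and [B → B . y]
So the grammar is NOT LR(0).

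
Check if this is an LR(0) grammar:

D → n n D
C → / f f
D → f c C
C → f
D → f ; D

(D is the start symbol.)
Augment with D' → D and build the canonical LR(0) collection (I0 = CLOSURE({[D' → . D]}), then GOTO on every symbol after a dot until no new states appear). It has 14 states:
  I0: { [D → . f ; D], [D → . f c C], [D → . n n D], [D' → . D] }  — shift
  I1: { [D' → D .] }  — accept
  I2: { [D → f . ; D], [D → f . c C] }  — shift
  I3: { [D → n . n D] }  — shift
  I4: { [D → . f ; D], [D → . f c C], [D → . n n D], [D → n n . D] }  — shift
  I5: { [D → n n D .] }  — reduce
  I6: { [D → . f ; D], [D → . f c C], [D → . n n D], [D → f ; . D] }  — shift
  I7: { [C → . / f f], [C → . f], [D → f c . C] }  — shift
  I8: { [C → / . f f] }  — shift
  I9: { [D → f c C .] }  — reduce
  I10: { [C → f .] }  — reduce
  I11: { [C → / f . f] }  — shift
  I12: { [C → / f f .] }  — reduce
  I13: { [D → f ; D .] }  — reduce

Every state is either a pure shift/goto state or contains exactly one complete item and nothing to shift — no conflicts. The grammar is LR(0).

Answer: Yes, the grammar is LR(0)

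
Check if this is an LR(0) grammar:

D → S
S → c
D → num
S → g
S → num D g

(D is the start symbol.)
A grammar is LR(0) if no state in the canonical LR(0) collection has:
  - both a shift item (dot before a terminal) and a complete item (shift-reduce conflict), or
  - two or more complete items (reduce-reduce conflict; the accept item [D' → D .] counts as a complete item here).

Augment with D' → D and build the canonical LR(0) collection (I0 = CLOSURE({[D' → . D]}), then GOTO on every symbol after a dot until no new states appear). It has 8 states:
  I0: { [D → . S], [D → . num], [D' → . D], [S → . c], [S → . g], [S → . num D g] }  — shift
  I1: { [D' → D .] }  — accept
  I2: { [D → S .] }  — reduce
  I3: { [S → c .] }  — reduce
  I4: { [S → g .] }  — reduce
  I5: { [D → . S], [D → . num], [D → num .], [S → . c], [S → . g], [S → . num D g], [S → num . D g] }  — shift, reduce
  I6: { [S → num D . g] }  — shift
  I7: { [S → num D g .] }  — reduce

Conflict in state I5:
  Shift-reduce conflict between [D → num .] and [D → . num]
So the grammar is NOT LR(0).

Answer: No. Shift-reduce conflict between [D → num .] and [D → . num]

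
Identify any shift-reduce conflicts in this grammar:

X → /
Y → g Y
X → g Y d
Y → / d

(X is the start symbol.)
A shift-reduce conflict occurs when an LR(0) state has both:
  - a complete (reduce) item [A → α .] (dot at the end), and
  - a shift item [B → β . c γ] (dot before a terminal).

Augment with X' → X and build the canonical LR(0) collection (I0 = CLOSURE({[X' → . X]}), then GOTO on every symbol after a dot until no new states appear). It has 10 states:
  I0: { [X → . /], [X → . g Y d], [X' → . X] }  — shift
  I1: { [X → / .] }  — reduce
  I2: { [X' → X .] }  — accept
  I3: { [X → g . Y d], [Y → . / d], [Y → . g Y] }  — shift
  I4: { [Y → / . d] }  — shift
  I5: { [X → g Y . d] }  — shift
  I6: { [Y → . / d], [Y → . g Y], [Y → g . Y] }  — shift
  I7: { [Y → g Y .] }  — reduce
  I8: { [X → g Y d .] }  — reduce
  I9: { [Y → / d .] }  — reduce

No state contains both a complete item and a shift item.

Answer: No shift-reduce conflicts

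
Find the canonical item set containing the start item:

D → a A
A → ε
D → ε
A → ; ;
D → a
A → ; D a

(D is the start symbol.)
{ [D → . a A], [D → . a], [D → .], [D' → . D] }

First, augment the grammar with D' → D
I₀ = CLOSURE({ [D' → . D] }):
  [D' → . D] has the dot before D: add [D → . a A], [D → .], [D → . a]
No further items can be added.

I₀ = { [D → . a A], [D → . a], [D → .], [D' → . D] }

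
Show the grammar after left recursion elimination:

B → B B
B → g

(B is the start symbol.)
B → g B'
B' → B B'
B' → ε

B is directly left-recursive. The standard transformation for
  A → A α₁ | ... | A α_m | β₁ | ... | β_n
is
  A  → β₁ A' | ... | β_n A'
  A' → α₁ A' | ... | α_m A' | ε

B → g becomes B → g B'
B → B B becomes B' → B B'
Add B' → ε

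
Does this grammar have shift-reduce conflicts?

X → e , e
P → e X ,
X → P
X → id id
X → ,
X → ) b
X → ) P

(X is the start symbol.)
Yes — I8: [X → , .] vs [X → e , . e]

Augment with X' → X and build the canonical LR(0) collection (I0 = CLOSURE({[X' → . X]}), then GOTO on every symbol after a dot until no new states appear). It has 15 states:
  I0: { [P → . e X ,], [X → . ) P], [X → . ) b], [X → . ,], [X → . P], [X → . e , e], [X → . id id], [X' → . X] }  — shift
  I1: { [P → . e X ,], [X → ) . P], [X → ) . b] }  — shift
  I2: { [X → , .] }  — reduce
  I3: { [X → P .] }  — reduce
  I4: { [X' → X .] }  — accept
  I5: { [P → . e X ,], [P → e . X ,], [X → . ) P], [X → . ) b], [X → . ,], [X → . P], [X → . e , e], [X → . id id], [X → e . , e] }  — shift
  I6: { [X → id . id] }  — shift
  I7: { [X → id id .] }  — reduce
  I8: { [X → , .], [X → e , . e] }  — shift, reduce
  I9: { [P → e X . ,] }  — shift
  I10: { [P → e X , .] }  — reduce
  I11: { [X → e , e .] }  — reduce
  I12: { [X → ) P .] }  — reduce
  I13: { [X → ) b .] }  — reduce
  I14: { [P → . e X ,], [P → e . X ,], [X → . ) P], [X → . ) b], [X → . ,], [X → . P], [X → . e , e], [X → . id id] }  — shift

I8 contains reduce item [X → , .] and shift item [X → e , . e] — shift-reduce conflict.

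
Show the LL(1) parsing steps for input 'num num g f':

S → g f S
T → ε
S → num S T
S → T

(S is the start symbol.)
Stack is shown with the top on the left.

Stack        Input          Action
----------------------------------
S $          num num g f $  output S → num S T
num S T $    num num g f $  match 'num'
S T $        num g f $      output S → num S T
num S T T $  num g f $      match 'num'
S T T $      g f $          output S → g f S
g f S T T $  g f $          match 'g'
f S T T $    f $            match 'f'
S T T $      $              output S → T
T T T $      $              output T → ε
T T $        $              output T → ε
T $          $              output T → ε
$            $              accept

The string is accepted.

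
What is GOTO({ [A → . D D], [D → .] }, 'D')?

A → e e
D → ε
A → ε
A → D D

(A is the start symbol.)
{ [A → D . D], [D → .] }

GOTO(I, 'D') = CLOSURE({ [A → αX.β] : [A → α.Xβ] ∈ I, X = 'D' })

Items with dot before 'D', with the dot advanced:
  [A → . D D] → [A → D . D]
Closure of the advanced items:
  [A → D . D] has the dot before D: add [D → .]

GOTO = { [A → D . D], [D → .] }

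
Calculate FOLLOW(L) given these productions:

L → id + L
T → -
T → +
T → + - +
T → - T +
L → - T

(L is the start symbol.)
{ $ }

To compute FOLLOW(L), find every occurrence of L on a right-hand side N → α L β: add FIRST(β) \ {ε}, and if β is empty or nullable also add FOLLOW(N). Iterate to a fixed point.

L is the start symbol, so $ ∈ FOLLOW(L).
In L → id + L: L is at the end; this adds FOLLOW(L) to itself — nothing new

Taking the union: FOLLOW(L) = { $ }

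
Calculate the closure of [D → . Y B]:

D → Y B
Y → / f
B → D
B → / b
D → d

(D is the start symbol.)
To compute CLOSURE, for each item [A → α.Bβ] where B is a non-terminal, add [B → .γ] for all productions B → γ; repeat for the newly added items until nothing changes.

Start with: [D → . Y B]
  [D → . Y B] has the dot before Y: add [Y → . / f]
No further items can be added.

CLOSURE = { [D → . Y B], [Y → . / f] }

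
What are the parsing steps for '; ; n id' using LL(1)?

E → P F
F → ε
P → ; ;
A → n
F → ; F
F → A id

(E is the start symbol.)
Stack is shown with the top on the left.

Stack    Input       Action
---------------------------
E $      ; ; n id $  output E → P F
P F $    ; ; n id $  output P → ; ;
; ; F $  ; ; n id $  match ';'
; F $    ; n id $    match ';'
F $      n id $      output F → A id
A id $   n id $      output A → n
n id $   n id $      match 'n'
id $     id $        match 'id'
$        $           accept

The string is accepted.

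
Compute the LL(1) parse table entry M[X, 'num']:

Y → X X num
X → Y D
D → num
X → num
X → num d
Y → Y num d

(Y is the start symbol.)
To find M[X, 'num'], we find productions for X where 'num' is in the predict set (PREDICT(N → α) = (FIRST(α) \ {ε}) ∪ (FOLLOW(N) if α ⇒* ε)).

Relevant sets:
  FIRST(Y) = { 'num' }

X → Y D: PREDICT = { 'num' }
  'num' is in predict set, so this production goes in M[X, 'num']
X → num: PREDICT = { 'num' }
  'num' is in predict set, so this production goes in M[X, 'num']
X → num d: PREDICT = { 'num' }
  'num' is in predict set, so this production goes in M[X, 'num']

M[X, 'num'] = X → Y D, X → num, X → num d  (a multiply-defined cell — the grammar is not LL(1))

Answer: X → Y D, X → num, X → num d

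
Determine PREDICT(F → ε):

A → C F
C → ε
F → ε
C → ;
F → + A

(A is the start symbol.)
PREDICT(F → ε) = (FIRST(RHS) \ {ε}) ∪ (FOLLOW(F) if ε ∈ FIRST(RHS), i.e. RHS ⇒* ε)
The right-hand side is ε (FIRST(ε) = { ε }), so the predict set is FOLLOW(F) = { $ }
PREDICT(F → ε) = { $ }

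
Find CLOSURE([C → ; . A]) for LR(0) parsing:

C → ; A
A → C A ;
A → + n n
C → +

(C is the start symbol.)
Start with: [C → ; . A]
  [C → ; . A] has the dot before A: add [A → . C A ;], [A → . + n n]
  [A → . C A ;] has the dot before C: add [C → . ; A], [C → . +]
No further items can be added.

CLOSURE = { [A → . + n n], [A → . C A ;], [C → . +], [C → . ; A], [C → ; . A] }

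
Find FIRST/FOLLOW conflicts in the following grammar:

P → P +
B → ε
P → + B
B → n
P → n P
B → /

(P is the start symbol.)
Nullable non-terminals: B.

B: nullable alternative(s) B → ε; FOLLOW(B) = { $, '+' }
  B → ε: FIRST \ {ε} = { } — this is the only nullable alternative, skip
  B → n: FIRST \ {ε} = { 'n' } — disjoint from FOLLOW(B)
  B → /: FIRST \ {ε} = { '/' } — disjoint from FOLLOW(B)

P has no nullable alternative, so no FIRST/FOLLOW check is needed there.

No FIRST/FOLLOW conflicts found.

Answer: No FIRST/FOLLOW conflicts.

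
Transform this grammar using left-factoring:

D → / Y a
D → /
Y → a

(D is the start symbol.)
D → / D'
D' → Y a
D' → ε
Y → a

Left-factoring transforms A → αβ₁ | αβ₂ into A → αA' and A' → β₁ | β₂
(α is the longest common prefix among the alternatives). Repeat until
no nonterminal has two alternatives with a common prefix.

Round 1: D has alternatives sharing prefix '/'. Introduce D': D → / D'
  Add: D' → Y a
  Add: D' → ε

No remaining common prefixes — done.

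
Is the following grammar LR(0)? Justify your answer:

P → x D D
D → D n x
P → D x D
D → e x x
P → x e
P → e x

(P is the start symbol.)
A grammar is LR(0) if no state in the canonical LR(0) collection has:
  - both a shift item (dot before a terminal) and a complete item (shift-reduce conflict), or
  - two or more complete items (reduce-reduce conflict; the accept item [P' → P .] counts as a complete item here).

Augment with P' → P and build the canonical LR(0) collection (I0 = CLOSURE({[P' → . P]}), then GOTO on every symbol after a dot until no new states appear). It has 16 states:
  I0: { [D → . D n x], [D → . e x x], [P → . D x D], [P → . e x], [P → . x D D], [P → . x e], [P' → . P] }  — shift
  I1: { [D → D . n x], [P → D . x D] }  — shift
  I2: { [P' → P .] }  — accept
  I3: { [D → e . x x], [P → e . x] }  — shift
  I4: { [D → . D n x], [D → . e x x], [P → x . D D], [P → x . e] }  — shift
  I5: { [D → . D n x], [D → . e x x], [D → D . n x], [P → x D . D] }  — shift
  I6: { [D → e . x x], [P → x e .] }  — shift, reduce
  I7: { [D → e x . x] }  — shift
  I8: { [D → e x x .] }  — reduce
  I9: { [D → D . n x], [P → x D D .] }  — shift, reduce
  I10: { [D → e . x x] }  — shift
  I11: { [D → D n . x] }  — shift
  I12: { [D → D n x .] }  — reduce
  I13: { [D → e x . x], [P → e x .] }  — shift, reduce
  I14: { [D → . D n x], [D → . e x x], [P → D x . D] }  — shift
  I15: { [D → D . n x], [P → D x D .] }  — shift, reduce

Conflict in state I6:
  Shift-reduce conflict between [P → x e .] and [D → e . x x]
So the grammar is NOT LR(0).

Answer: No. Shift-reduce conflict between [P → x e .] and [D → e . x x]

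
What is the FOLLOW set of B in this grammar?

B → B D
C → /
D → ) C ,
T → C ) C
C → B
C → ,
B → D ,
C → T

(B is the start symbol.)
To compute FOLLOW(B), find every occurrence of B on a right-hand side N → α B β: add FIRST(β) \ {ε}, and if β is empty or nullable also add FOLLOW(N). Iterate to a fixed point.

B is the start symbol, so $ ∈ FOLLOW(B).
In B → B D: B is followed by D, add FIRST(D) \ {ε} = { ')' }
In C → B: B is at the end, add FOLLOW(C)

The FOLLOW sets referred to above (computed the same way, to a fixed point):
  FOLLOW(C) = { ')', ',' }

Taking the union: FOLLOW(B) = { $, ')', ',' }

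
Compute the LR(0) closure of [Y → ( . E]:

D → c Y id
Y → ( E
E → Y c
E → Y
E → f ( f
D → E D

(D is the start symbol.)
{ [E → . Y c], [E → . Y], [E → . f ( f], [Y → ( . E], [Y → . ( E] }

Start with: [Y → ( . E]
  [Y → ( . E] has the dot before E: add [E → . Y c], [E → . Y], [E → . f ( f]
  [E → . Y c] has the dot before Y: add [Y → . ( E]
No further items can be added.

CLOSURE = { [E → . Y c], [E → . Y], [E → . f ( f], [Y → ( . E], [Y → . ( E] }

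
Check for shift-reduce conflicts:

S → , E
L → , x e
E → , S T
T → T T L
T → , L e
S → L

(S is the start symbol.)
A shift-reduce conflict occurs when an LR(0) state has both:
  - a complete (reduce) item [A → α .] (dot at the end), and
  - a shift item [B → β . c γ] (dot before a terminal).

Augment with S' → S and build the canonical LR(0) collection (I0 = CLOSURE({[S' → . S]}), then GOTO on every symbol after a dot until no new states appear). It has 17 states:
  I0: { [L → . , x e], [S → . , E], [S → . L], [S' → . S] }  — shift
  I1: { [E → . , S T], [L → , . x e], [S → , . E] }  — shift
  I2: { [S → L .] }  — reduce
  I3: { [S' → S .] }  — accept
  I4: { [E → , . S T], [L → . , x e], [S → . , E], [S → . L] }  — shift
  I5: { [S → , E .] }  — reduce
  I6: { [L → , x . e] }  — shift
  I7: { [L → , x e .] }  — reduce
  I8: { [E → , S . T], [T → . , L e], [T → . T T L] }  — shift
  I9: { [L → . , x e], [T → , . L e] }  — shift
  I10: { [E → , S T .], [T → . , L e], [T → . T T L], [T → T . T L] }  — shift, reduce
  I11: { [L → . , x e], [T → . , L e], [T → . T T L], [T → T . T L], [T → T T . L] }  — shift
  I12: { [L → , . x e], [L → . , x e], [T → , . L e] }  — shift
  I13: { [T → T T L .] }  — reduce
  I14: { [L → , . x e] }  — shift
  I15: { [T → , L . e] }  — shift
  I16: { [T → , L e .] }  — reduce

I10 contains reduce item [E → , S T .] and shift item [T → . , L e] — shift-reduce conflict.

Answer: Yes — I10: [E → , S T .] vs [T → . , L e]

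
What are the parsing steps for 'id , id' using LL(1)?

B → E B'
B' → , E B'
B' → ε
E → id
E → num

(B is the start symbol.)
Stack is shown with the top on the left.

Stack     Input      Action
---------------------------
B $       id , id $  output B → E B'
E B' $    id , id $  output E → id
id B' $   id , id $  match 'id'
B' $      , id $     output B' → , E B'
, E B' $  , id $     match ','
E B' $    id $       output E → id
id B' $   id $       match 'id'
B' $      $          output B' → ε
$         $          accept

The string is accepted.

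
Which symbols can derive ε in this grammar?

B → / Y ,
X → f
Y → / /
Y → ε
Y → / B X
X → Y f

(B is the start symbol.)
{ 'Y' }

ε-productions: Y → ε
So Y is immediately nullable.
No further non-terminal can be added: every production for the remaining non-terminals contains a terminal or a non-nullable non-terminal.
Nullable = { 'Y' }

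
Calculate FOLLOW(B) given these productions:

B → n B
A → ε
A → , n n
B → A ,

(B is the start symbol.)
{ $ }

B is the start symbol, so $ ∈ FOLLOW(B).
In B → n B: B is at the end; this adds FOLLOW(B) to itself — nothing new

Taking the union: FOLLOW(B) = { $ }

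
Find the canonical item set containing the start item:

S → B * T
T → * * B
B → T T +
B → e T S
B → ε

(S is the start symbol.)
First, augment the grammar with S' → S
I₀ = CLOSURE({ [S' → . S] }):
  [S' → . S] has the dot before S: add [S → . B * T]
  [S → . B * T] has the dot before B: add [B → . T T +], [B → . e T S], [B → .]
  [B → . T T +] has the dot before T: add [T → . * * B]
No further items can be added.

I₀ = { [B → . T T +], [B → . e T S], [B → .], [S → . B * T], [S' → . S], [T → . * * B] }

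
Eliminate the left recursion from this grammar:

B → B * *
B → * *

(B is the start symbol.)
B → * * B'
B' → * * B'
B' → ε

B is directly left-recursive. The standard transformation for
  A → A α₁ | ... | A α_m | β₁ | ... | β_n
is
  A  → β₁ A' | ... | β_n A'
  A' → α₁ A' | ... | α_m A' | ε

B → * * becomes B → * * B'
B → B * * becomes B' → * * B'
Add B' → ε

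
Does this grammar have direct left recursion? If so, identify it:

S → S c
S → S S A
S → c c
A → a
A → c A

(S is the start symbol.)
Direct left recursion occurs when N → N α for some non-terminal N (the right-hand side begins with the left-hand side itself).

S → S c: LEFT RECURSIVE (starts with S)
S → S S A: LEFT RECURSIVE (starts with S)
S → c c: starts with c
A → a: starts with a
A → c A: starts with c

The grammar has direct left recursion on: S.

Answer: Yes, S is left-recursive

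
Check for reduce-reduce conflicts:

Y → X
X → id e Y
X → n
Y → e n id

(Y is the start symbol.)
Augment with Y' → Y and build the canonical LR(0) collection (I0 = CLOSURE({[Y' → . Y]}), then GOTO on every symbol after a dot until no new states appear). It has 10 states:
  I0: { [X → . id e Y], [X → . n], [Y → . X], [Y → . e n id], [Y' → . Y] }  — shift
  I1: { [Y → X .] }  — reduce
  I2: { [Y' → Y .] }  — accept
  I3: { [Y → e . n id] }  — shift
  I4: { [X → id . e Y] }  — shift
  I5: { [X → n .] }  — reduce
  I6: { [X → . id e Y], [X → . n], [X → id e . Y], [Y → . X], [Y → . e n id] }  — shift
  I7: { [X → id e Y .] }  — reduce
  I8: { [Y → e n . id] }  — shift
  I9: { [Y → e n id .] }  — reduce

No state contains more than one complete item.

Answer: No reduce-reduce conflicts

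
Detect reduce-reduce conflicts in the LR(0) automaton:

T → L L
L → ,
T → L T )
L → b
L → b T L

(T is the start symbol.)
No reduce-reduce conflicts

A reduce-reduce conflict occurs when an LR(0) state has two complete items [A → α .] and [B → β .] — both call for a reduction, and with no lookahead the parser cannot choose between them.

Augment with T' → T and build the canonical LR(0) collection (I0 = CLOSURE({[T' → . T]}), then GOTO on every symbol after a dot until no new states appear). It has 10 states:
  I0: { [L → . ,], [L → . b T L], [L → . b], [T → . L L], [T → . L T )], [T' → . T] }  — shift
  I1: { [L → , .] }  — reduce
  I2: { [L → . ,], [L → . b T L], [L → . b], [T → . L L], [T → . L T )], [T → L . L], [T → L . T )] }  — shift
  I3: { [T' → T .] }  — accept
  I4: { [L → . ,], [L → . b T L], [L → . b], [L → b . T L], [L → b .], [T → . L L], [T → . L T )] }  — shift, reduce
  I5: { [L → . ,], [L → . b T L], [L → . b], [L → b T . L] }  — shift
  I6: { [L → b T L .] }  — reduce
  I7: { [L → . ,], [L → . b T L], [L → . b], [T → . L L], [T → . L T )], [T → L . L], [T → L . T )], [T → L L .] }  — shift, reduce
  I8: { [T → L T . )] }  — shift
  I9: { [T → L T ) .] }  — reduce

No state contains more than one complete item.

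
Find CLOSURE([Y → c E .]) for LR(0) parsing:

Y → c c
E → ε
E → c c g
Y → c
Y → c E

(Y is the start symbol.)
To compute CLOSURE, for each item [A → α.Bβ] where B is a non-terminal, add [B → .γ] for all productions B → γ; repeat for the newly added items until nothing changes.

Start with: [Y → c E .]
The dot is at the end, so nothing is added.

CLOSURE = { [Y → c E .] }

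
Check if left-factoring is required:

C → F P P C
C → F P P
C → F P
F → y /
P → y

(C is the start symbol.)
Left-factoring is needed when two productions for the same non-terminal
share a common prefix on the right-hand side.

Productions for C:
  C → F P P C
  C → F P P
  C → F P

Found common prefix 'F P' in productions for C

Answer: Yes, C has productions with common prefix 'F P'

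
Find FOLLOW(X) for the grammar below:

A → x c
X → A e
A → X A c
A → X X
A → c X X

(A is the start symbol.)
In A → X A c: X is followed by A c, add FIRST(A c) \ {ε} = { 'c', 'x' }
In A → X X: X is followed by X, add FIRST(X) \ {ε} = { 'c', 'x' }
In A → X X: X is at the end, add FOLLOW(A)
In A → c X X: X is followed by X, add FIRST(X) \ {ε} = { 'c', 'x' }
In A → c X X: X is at the end, add FOLLOW(A)

The FOLLOW sets referred to above (computed the same way, to a fixed point):
  FOLLOW(A) = { $, 'c', 'e' }

Taking the union: FOLLOW(X) = { $, 'c', 'e', 'x' }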